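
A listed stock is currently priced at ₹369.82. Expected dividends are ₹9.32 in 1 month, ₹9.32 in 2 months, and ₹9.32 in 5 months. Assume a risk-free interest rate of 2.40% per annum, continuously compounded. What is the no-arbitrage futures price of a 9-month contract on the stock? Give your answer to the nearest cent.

₹348.22

PV(dividends) I = 9.32·e^(−0.0240·1/12) + 9.32·e^(−0.0240·2/12) + 9.32·e^(−0.0240·5/12)
I = 9.3014 + 9.2828 + 9.2273 = 27.8115
F = (S − I)·e^(rT) = (369.82 − 27.8115) · e^(0.0240·9/12)
= 342.0085 · e^0.018000 = 342.0085 × 1.018163 = ₹348.22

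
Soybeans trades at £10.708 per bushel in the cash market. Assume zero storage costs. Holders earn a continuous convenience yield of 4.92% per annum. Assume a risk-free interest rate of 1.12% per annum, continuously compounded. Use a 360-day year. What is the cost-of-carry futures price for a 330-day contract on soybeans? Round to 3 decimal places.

Net carry = r + u − y = 0.0112 + 0.0000 − 0.0492 = -0.0380
F = S·e^((r+u−y)T) = 10.708 · e^(-0.0380 × 330/360) = 10.708 · e^-0.034833
= 10.708 × 0.965767 = £10.341 per bushel

£10.341 per bushel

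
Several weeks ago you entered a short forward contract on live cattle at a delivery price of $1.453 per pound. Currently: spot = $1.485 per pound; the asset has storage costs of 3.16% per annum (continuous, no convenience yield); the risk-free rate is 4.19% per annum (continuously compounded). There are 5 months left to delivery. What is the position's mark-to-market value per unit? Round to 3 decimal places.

Current fair forward for the remaining 5 months: F = S·e^((r + u)·T), (r + u) = 0.0419 + 0.0316 = 0.0735
F = 1.485 · e^(0.0735 × 5/12) = 1.485 × 1.031099 = 1.5312
Value of long forward = (F − K)·e^(−rT) = (1.5312 − 1.453) · e^(−0.0419·5/12)
= 0.0782 × 0.982693 = 0.077
Short position value = −(long value) = -$0.077

-$0.077 per pound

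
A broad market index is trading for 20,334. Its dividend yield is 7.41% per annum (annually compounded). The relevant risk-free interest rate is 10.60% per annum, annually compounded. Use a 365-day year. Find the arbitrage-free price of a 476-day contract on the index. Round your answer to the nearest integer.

21,125

F = S · (1+r)^T / (1+q)^T
= 20334 × 1.140411 / 1.097705 = 20334 × 1.038905
F = 21,125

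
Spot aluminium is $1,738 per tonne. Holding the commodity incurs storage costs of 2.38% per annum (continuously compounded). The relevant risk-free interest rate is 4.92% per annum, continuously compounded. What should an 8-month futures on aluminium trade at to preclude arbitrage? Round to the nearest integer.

$1,825 per tonne

Net carry = r + u − y = 0.0492 + 0.0238 − 0.0000 = 0.0730
F = S·e^((r+u−y)T) = 1738 · e^(0.0730 × 8/12) = 1738 · e^0.048667
= 1738 × 1.049871 = $1,825 per tonne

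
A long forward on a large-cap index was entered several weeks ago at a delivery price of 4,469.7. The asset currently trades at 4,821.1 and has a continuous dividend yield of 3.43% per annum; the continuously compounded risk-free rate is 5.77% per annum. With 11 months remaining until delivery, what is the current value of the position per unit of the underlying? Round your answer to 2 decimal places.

Current fair forward for the remaining 11 months: F = S·e^((r − q)·T), (r − q) = 0.0577 − 0.0343 = 0.0234
F = 4821.1 · e^(0.0234 × 11/12) = 4821.1 × 1.02168170 = 4925.6296
Value of long forward = (F − K)·e^(−rT) = (4925.6296 − 4469.7) · e^(−0.0577·11/12)
= 455.9296 × 0.94848276 = 432.44

432.44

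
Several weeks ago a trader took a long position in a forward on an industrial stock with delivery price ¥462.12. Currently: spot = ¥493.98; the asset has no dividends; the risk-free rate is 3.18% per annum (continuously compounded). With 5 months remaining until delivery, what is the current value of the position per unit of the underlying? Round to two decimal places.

¥37.94

Current fair forward for the remaining 5 months: F = S·e^(r·T), r = 0.0318
F = 493.98 · e^(0.0318 × 5/12) = 493.98 × 1.013338 = 500.5687
Value of long forward = (F − K)·e^(−rT) = (500.5687 − 462.12) · e^(−0.0318·5/12)
= 38.4487 × 0.986837 = 37.94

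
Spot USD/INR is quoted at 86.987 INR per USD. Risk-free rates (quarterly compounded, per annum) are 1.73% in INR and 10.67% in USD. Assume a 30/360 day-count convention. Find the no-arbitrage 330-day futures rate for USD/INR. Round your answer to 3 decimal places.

80.243

By covered interest parity, F = S · (1+r_INR/4)^(4T) / (1+r_USD/4)^(4T)
= 86.987 × 1.015950 / 1.101339 = 86.987 × 0.922468
F = 80.243 INR per USD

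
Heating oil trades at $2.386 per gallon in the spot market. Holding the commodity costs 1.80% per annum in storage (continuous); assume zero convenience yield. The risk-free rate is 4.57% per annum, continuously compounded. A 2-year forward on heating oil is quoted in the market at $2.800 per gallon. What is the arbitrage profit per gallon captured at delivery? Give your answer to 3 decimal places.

Fair forward: F* = S·e^(carry·T), with carry = (r + u) = 0.0457 + 0.0180 = 0.0637
F* = 2.386 · e^(0.0637 × 2) = 2.386 · e^0.127400 = 2.386 × 1.135871 = $2.7102
Market $2.800 > fair $2.7102: forward overpriced → cash-and-carry (buy spot, short the forward).
At maturity, profit = |F_mkt − F*| = |2.800 − 2.7102| = $0.090 per gallon

$0.090 per gallon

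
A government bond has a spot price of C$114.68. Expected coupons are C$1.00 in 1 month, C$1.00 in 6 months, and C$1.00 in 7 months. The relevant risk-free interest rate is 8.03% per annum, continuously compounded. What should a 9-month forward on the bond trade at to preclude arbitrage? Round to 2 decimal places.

C$118.71

PV(coupons) I = 1.00·e^(−0.0803·1/12) + 1.00·e^(−0.0803·6/12) + 1.00·e^(−0.0803·7/12)
I = 0.9933 + 0.9606 + 0.9542 = 2.9081
F = (S − I)·e^(rT) = (114.68 − 2.9081) · e^(0.0803·9/12)
= 111.7719 · e^0.060225 = 111.7719 × 1.062075 = C$118.71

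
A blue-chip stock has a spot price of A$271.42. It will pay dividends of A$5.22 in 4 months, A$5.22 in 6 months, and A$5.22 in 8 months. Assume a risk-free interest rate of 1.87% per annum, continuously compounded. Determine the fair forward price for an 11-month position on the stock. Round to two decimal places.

PV(dividends) I = 5.22·e^(−0.0187·4/12) + 5.22·e^(−0.0187·6/12) + 5.22·e^(−0.0187·8/12)
I = 5.1876 + 5.1714 + 5.1553 = 15.5143
F = (S − I)·e^(rT) = (271.42 − 15.5143) · e^(0.0187·11/12)
= 255.9057 · e^0.017142 = 255.9057 × 1.017290 = A$260.33

A$260.33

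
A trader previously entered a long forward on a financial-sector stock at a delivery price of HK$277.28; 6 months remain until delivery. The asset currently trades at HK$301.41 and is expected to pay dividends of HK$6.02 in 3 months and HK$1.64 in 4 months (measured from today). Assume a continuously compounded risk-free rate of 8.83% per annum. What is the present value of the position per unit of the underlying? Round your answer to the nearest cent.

HK$28.62

PV(remaining dividends) I = 6.02·e^(−0.0883·3/12) + 1.64·e^(−0.0883·4/12) = 7.4810
Current forward F = (S − I)·e^(rT) = (301.41 − 7.4810)·e^(0.0883·6/12) = 293.9290 × 1.045139 = 307.1967
Value (long) = (F − K)·e^(−rT) = (307.1967 − 277.28) × 0.956810 = 28.6246
Value = HK$28.62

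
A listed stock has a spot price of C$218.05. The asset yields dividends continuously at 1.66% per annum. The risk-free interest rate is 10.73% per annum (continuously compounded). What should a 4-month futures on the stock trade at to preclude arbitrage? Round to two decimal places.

C$224.74

F = S·e^((r − q)T) = 218.05 · e^((0.1073 − 0.0166) × 4/12)
= 218.05 · e^0.030233 = 218.05 × 1.030695
F = C$224.74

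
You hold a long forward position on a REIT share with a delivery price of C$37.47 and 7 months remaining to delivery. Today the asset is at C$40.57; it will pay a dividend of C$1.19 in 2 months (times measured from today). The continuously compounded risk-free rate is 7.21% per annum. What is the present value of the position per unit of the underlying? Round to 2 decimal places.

C$3.47

PV(remaining dividends) I = 1.19·e^(−0.0721·2/12) = 1.1758
Current forward F = (S − I)·e^(rT) = (40.57 − 1.1758)·e^(0.0721·7/12) = 39.3942 × 1.042955 = 41.0864
Value (long) = (F − K)·e^(−rT) = (41.0864 − 37.47) × 0.958814 = 3.4675
Value = C$3.47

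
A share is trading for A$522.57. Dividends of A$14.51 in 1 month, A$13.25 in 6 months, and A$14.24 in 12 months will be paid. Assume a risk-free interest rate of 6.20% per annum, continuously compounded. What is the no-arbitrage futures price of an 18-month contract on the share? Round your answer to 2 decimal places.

A$528.87

PV(dividends) I = 14.51·e^(−0.0620·1/12) + 13.25·e^(−0.0620·6/12) + 14.24·e^(−0.0620·12/12)
I = 14.4352 + 12.8456 + 13.3839 = 40.6647
F = (S − I)·e^(rT) = (522.57 − 40.6647) · e^(0.0620·18/12)
= 481.9053 · e^0.093000 = 481.9053 × 1.097462 = A$528.87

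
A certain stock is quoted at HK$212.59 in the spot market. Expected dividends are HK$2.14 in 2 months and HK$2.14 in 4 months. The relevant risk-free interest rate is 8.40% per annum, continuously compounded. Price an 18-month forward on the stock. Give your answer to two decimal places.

PV(dividends) I = 2.14·e^(−0.0840·2/12) + 2.14·e^(−0.0840·4/12)
I = 2.1102 + 2.0809 = 4.1911
F = (S − I)·e^(rT) = (212.59 − 4.1911) · e^(0.0840·18/12)
= 208.3989 · e^0.126000 = 208.3989 × 1.134282 = HK$236.38

HK$236.38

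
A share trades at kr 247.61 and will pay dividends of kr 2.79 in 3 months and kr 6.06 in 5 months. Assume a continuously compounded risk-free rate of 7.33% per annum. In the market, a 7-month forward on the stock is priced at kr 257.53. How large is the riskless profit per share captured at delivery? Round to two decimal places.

kr 8.10 per share

PV(dividends) I = 2.79·e^(−0.0733·3/12) + 6.06·e^(−0.0733·5/12) = 8.6171
Fair forward F* = (S − I)·e^(rT) = (247.61 − 8.6171)·e^0.042758 = 238.9929 × 1.043685 = 249.4333
Market kr 257.53 > fair 249.4333: forward overpriced → cash-and-carry (borrow at r, buy the stock and collect the dividends, short the forward).
Profit at T = |F_mkt − F*| = |257.53 − 249.4333| = kr 8.10 per share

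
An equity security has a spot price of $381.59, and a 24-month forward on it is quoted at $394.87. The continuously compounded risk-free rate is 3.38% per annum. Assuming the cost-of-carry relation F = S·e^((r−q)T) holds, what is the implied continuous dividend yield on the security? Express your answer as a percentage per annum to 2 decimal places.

1.67%

From F = S·e^((r−q)T): (r − q) = ln(F/S)/T
ln(394.87/381.59) = ln(1.034802) = 0.034210
(r − q) = 0.034210 / (24/12) = 0.017105
q = r − ln(F/S)/T = 0.0338 − 0.017105 = 0.016695
q = 1.67%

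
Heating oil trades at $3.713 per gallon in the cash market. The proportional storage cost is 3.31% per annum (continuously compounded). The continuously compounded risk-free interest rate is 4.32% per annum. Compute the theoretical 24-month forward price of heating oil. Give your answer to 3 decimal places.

$4.325 per gallon

Net carry = r + u − y = 0.0432 + 0.0331 − 0.0000 = 0.0763
F = S·e^((r+u−y)T) = 3.713 · e^(0.0763 × 24/12) = 3.713 · e^0.152600
= 3.713 × 1.164859 = $4.325 per gallon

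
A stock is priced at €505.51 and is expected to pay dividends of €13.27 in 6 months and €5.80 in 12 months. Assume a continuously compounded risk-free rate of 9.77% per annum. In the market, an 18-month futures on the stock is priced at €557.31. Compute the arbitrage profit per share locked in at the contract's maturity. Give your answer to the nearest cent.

€7.26 per share

PV(dividends) I = 13.27·e^(−0.0977·6/12) + 5.80·e^(−0.0977·12/12) = 17.8975
Fair futures F* = (S − I)·e^(rT) = (505.51 − 17.8975)·e^0.146550 = 487.6125 × 1.157833 = 564.5738
Market €557.31 < fair 564.5738: forward underpriced → reverse cash-and-carry (short the stock, invest proceeds at r, pay the dividends, go long the forward).
Profit at T = |F_mkt − F*| = |557.31 − 564.5738| = €7.26 per share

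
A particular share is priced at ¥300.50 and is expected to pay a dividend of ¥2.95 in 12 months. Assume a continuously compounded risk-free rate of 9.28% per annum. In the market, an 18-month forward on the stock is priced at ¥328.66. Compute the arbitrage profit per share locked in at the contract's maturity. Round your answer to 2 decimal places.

¥13.63 per share

PV(dividends) I = 2.95·e^(−0.0928·12/12) = 2.6886
Fair forward F* = (S − I)·e^(rT) = (300.50 − 2.6886)·e^0.139200 = 297.8114 × 1.149354 = 342.2907
Market ¥328.66 < fair 342.2907: forward underpriced → reverse cash-and-carry (short the stock, invest proceeds at r, pay the dividends, go long the forward).
Profit at T = |F_mkt − F*| = |328.66 − 342.2907| = ¥13.63 per share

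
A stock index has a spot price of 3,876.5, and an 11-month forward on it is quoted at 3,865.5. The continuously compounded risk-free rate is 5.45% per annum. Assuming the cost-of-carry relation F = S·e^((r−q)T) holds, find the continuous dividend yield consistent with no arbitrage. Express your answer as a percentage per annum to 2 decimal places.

From F = S·e^((r−q)T): (r − q) = ln(F/S)/T
ln(3865.5/3876.5) = ln(0.997162) = -0.002842
(r − q) = -0.002842 / (11/12) = -0.003100
q = r − ln(F/S)/T = 0.0545 + 0.003100 = 0.057600
q = 5.76%

5.76%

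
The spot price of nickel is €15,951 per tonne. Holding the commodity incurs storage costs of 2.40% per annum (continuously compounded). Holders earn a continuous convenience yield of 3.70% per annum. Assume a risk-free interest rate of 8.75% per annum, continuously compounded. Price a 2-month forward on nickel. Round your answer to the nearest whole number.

Net carry = r + u − y = 0.0875 + 0.0240 − 0.0370 = 0.0745
F = S·e^((r+u−y)T) = 15951 · e^(0.0745 × 2/12) = 15951 · e^0.012417
= 15951 × 1.012494 = €16,150 per tonne

€16,150 per tonne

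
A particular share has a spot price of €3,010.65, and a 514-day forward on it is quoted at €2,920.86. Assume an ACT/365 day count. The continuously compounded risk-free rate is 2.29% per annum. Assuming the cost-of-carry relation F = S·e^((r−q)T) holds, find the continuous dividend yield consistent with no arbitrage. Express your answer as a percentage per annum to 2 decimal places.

From F = S·e^((r−q)T): (r − q) = ln(F/S)/T
ln(2920.86/3010.65) = ln(0.970176) = -0.030278
(r − q) = -0.030278 / (514/365) = -0.021501
q = r − ln(F/S)/T = 0.0229 + 0.021501 = 0.044401
q = 4.44%

4.44%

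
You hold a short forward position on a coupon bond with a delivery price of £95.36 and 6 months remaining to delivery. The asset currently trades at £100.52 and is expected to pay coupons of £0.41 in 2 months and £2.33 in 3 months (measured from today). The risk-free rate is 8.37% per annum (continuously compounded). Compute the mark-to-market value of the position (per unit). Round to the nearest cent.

-£6.38

PV(remaining coupons) I = 0.41·e^(−0.0837·2/12) + 2.33·e^(−0.0837·3/12) = 2.6861
Current forward F = (S − I)·e^(rT) = (100.52 − 2.6861)·e^(0.0837·6/12) = 97.8339 × 1.042738 = 102.0151
Value (long) = (F − K)·e^(−rT) = (102.0151 − 95.36) × 0.959014 = 6.3823
Short position value = −(long value) = -£6.38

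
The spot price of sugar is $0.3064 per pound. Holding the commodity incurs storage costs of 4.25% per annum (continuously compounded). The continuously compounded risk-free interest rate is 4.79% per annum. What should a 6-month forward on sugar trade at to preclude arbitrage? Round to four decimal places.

$0.3206 per pound

Net carry = r + u − y = 0.0479 + 0.0425 − 0.0000 = 0.0904
F = S·e^((r+u−y)T) = 0.3064 · e^(0.0904 × 6/12) = 0.3064 · e^0.045200
= 0.3064 × 1.046237 = $0.3206 per pound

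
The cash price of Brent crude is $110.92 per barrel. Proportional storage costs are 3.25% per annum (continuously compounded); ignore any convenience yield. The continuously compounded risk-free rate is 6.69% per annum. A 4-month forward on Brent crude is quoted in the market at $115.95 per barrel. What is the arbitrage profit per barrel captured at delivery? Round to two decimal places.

Fair forward: F* = S·e^(carry·T), with carry = (r + u) = 0.0669 + 0.0325 = 0.0994
F* = 110.92 · e^(0.0994 × 4/12) = 110.92 · e^0.033133 = 110.92 × 1.033688 = $114.6567
Market $115.95 > fair $114.6567: forward overpriced → cash-and-carry (buy spot, short the forward).
At maturity, profit = |F_mkt − F*| = |115.95 − 114.6567| = $1.29 per barrel

$1.29 per barrel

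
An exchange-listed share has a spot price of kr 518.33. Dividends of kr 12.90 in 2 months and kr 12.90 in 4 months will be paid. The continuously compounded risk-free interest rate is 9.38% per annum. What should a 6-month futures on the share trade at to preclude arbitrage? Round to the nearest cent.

kr 516.81

PV(dividends) I = 12.90·e^(−0.0938·2/12) + 12.90·e^(−0.0938·4/12)
I = 12.6999 + 12.5029 = 25.2028
F = (S − I)·e^(rT) = (518.33 − 25.2028) · e^(0.0938·6/12)
= 493.1272 · e^0.046900 = 493.1272 × 1.048017 = kr 516.81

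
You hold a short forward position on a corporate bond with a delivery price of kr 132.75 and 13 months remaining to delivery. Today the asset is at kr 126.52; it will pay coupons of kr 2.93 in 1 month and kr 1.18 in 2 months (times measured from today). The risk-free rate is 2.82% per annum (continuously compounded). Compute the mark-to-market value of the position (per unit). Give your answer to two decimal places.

kr 6.33

PV(remaining coupons) I = 2.93·e^(−0.0282·1/12) + 1.18·e^(−0.0282·2/12) = 4.0976
Current forward F = (S − I)·e^(rT) = (126.52 − 4.0976)·e^(0.0282·13/12) = 122.4224 × 1.031021 = 126.2201
Value (long) = (F − K)·e^(−rT) = (126.2201 − 132.75) × 0.969912 = -6.3334
Short position value = −(long value) = kr 6.33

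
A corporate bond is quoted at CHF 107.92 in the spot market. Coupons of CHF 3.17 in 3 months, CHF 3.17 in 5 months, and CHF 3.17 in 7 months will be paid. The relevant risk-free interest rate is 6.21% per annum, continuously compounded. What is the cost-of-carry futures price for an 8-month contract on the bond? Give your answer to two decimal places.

PV(coupons) I = 3.17·e^(−0.0621·3/12) + 3.17·e^(−0.0621·5/12) + 3.17·e^(−0.0621·7/12)
I = 3.1212 + 3.0890 + 3.0572 = 9.2674
F = (S − I)·e^(rT) = (107.92 − 9.2674) · e^(0.0621·8/12)
= 98.6526 · e^0.041400 = 98.6526 × 1.042269 = CHF 102.82

CHF 102.82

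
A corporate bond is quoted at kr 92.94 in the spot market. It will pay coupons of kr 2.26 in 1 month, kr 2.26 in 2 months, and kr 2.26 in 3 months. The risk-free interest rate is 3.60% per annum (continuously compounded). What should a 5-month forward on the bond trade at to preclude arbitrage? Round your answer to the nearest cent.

PV(coupons) I = 2.26·e^(−0.0360·1/12) + 2.26·e^(−0.0360·2/12) + 2.26·e^(−0.0360·3/12)
I = 2.2532 + 2.2465 + 2.2398 = 6.7395
F = (S − I)·e^(rT) = (92.94 − 6.7395) · e^(0.0360·5/12)
= 86.2005 · e^0.015000 = 86.2005 × 1.015113 = kr 87.50

kr 87.50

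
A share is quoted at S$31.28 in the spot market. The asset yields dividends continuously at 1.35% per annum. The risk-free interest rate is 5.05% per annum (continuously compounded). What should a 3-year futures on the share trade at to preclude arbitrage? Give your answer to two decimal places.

F = S·e^((r − q)T) = 31.28 · e^((0.0505 − 0.0135) × 3)
= 31.28 · e^0.111000 = 31.28 × 1.117395
F = S$34.95

S$34.95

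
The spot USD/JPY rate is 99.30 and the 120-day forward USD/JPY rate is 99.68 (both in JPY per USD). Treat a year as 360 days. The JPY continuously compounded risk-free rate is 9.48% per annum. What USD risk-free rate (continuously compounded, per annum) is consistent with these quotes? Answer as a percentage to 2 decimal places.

F = S·e^((r_JPY − r_USD)T) ⇒ r_USD = r_JPY − ln(F/S)/T
ln(99.68/99.30) = 0.003819; /(120/360) = 0.011457
r_USD = 0.0948 − 0.011457 = 0.083343
r_USD = 8.33%

8.33%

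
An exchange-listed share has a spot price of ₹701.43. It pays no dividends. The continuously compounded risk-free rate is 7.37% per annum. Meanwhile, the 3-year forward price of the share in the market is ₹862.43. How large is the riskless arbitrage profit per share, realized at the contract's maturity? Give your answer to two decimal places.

Fair forward: F* = S·e^(carry·T), with carry = r = 0.0737
F* = 701.43 · e^(0.0737 × 3) = 701.43 · e^0.221100 = 701.43 × 1.247448 = ₹874.9975
Market ₹862.43 < fair ₹874.9975: forward underpriced → reverse cash-and-carry (short spot, go long the forward).
At maturity, profit = |F_mkt − F*| = |862.43 − 874.9975| = ₹12.57 per share

₹12.57 per share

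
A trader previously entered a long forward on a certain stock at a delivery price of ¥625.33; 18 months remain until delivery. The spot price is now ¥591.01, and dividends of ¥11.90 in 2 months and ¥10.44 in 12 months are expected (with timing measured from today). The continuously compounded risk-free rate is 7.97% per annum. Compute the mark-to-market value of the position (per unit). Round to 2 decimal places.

PV(remaining dividends) I = 11.90·e^(−0.0797·2/12) + 10.44·e^(−0.0797·12/12) = 21.3832
Current forward F = (S − I)·e^(rT) = (591.01 − 21.3832)·e^(0.0797·18/12) = 569.6268 × 1.126990 = 641.9637
Value (long) = (F − K)·e^(−rT) = (641.9637 − 625.33) × 0.887320 = 14.7594
Value = ¥14.76

¥14.76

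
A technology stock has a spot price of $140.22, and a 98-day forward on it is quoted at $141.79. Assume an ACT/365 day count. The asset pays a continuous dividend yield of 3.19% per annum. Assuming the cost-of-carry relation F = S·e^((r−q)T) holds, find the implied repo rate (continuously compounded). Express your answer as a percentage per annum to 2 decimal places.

From F = S·e^((r−q)T): (r − q) = ln(F/S)/T
ln(141.79/140.22) = ln(1.011197) = 0.011135
(r − q) = 0.011135 / (98/365) = 0.041472
r = ln(F/S)/T + q = 0.041472 + 0.0319 = 0.073372
r = 7.34%

7.34%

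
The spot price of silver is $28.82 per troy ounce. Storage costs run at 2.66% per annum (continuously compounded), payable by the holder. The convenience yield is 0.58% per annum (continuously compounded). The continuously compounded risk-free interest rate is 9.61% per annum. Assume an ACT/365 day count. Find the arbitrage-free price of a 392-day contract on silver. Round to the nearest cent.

Net carry = r + u − y = 0.0961 + 0.0266 − 0.0058 = 0.1169
F = S·e^((r+u−y)T) = 28.82 · e^(0.1169 × 392/365) = 28.82 · e^0.125547
= 28.82 × 1.133768 = $32.68 per troy ounce

$32.68 per troy ounce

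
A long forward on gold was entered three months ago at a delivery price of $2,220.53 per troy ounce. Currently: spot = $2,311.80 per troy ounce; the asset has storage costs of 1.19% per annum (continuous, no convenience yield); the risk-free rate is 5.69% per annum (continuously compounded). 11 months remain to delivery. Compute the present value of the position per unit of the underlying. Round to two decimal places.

$229.48 per troy ounce

Current fair forward for the remaining 11 months: F = S·e^((r + u)·T), (r + u) = 0.0569 + 0.0119 = 0.0688
F = 2311.80 · e^(0.0688 × 11/12) = 2311.80 × 1.06509784 = 2462.2932
Value of long forward = (F − K)·e^(−rT) = (2462.2932 − 2220.53) · e^(−0.0569·11/12)
= 241.7632 × 0.94917857 = 229.48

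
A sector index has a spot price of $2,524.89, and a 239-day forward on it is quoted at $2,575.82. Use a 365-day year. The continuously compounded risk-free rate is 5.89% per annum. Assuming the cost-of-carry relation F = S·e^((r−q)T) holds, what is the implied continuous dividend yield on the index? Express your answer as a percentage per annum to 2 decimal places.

2.84%

From F = S·e^((r−q)T): (r − q) = ln(F/S)/T
ln(2575.82/2524.89) = ln(1.020171) = 0.019970
(r − q) = 0.019970 / (239/365) = 0.030498
q = r − ln(F/S)/T = 0.0589 − 0.030498 = 0.028402
q = 2.84%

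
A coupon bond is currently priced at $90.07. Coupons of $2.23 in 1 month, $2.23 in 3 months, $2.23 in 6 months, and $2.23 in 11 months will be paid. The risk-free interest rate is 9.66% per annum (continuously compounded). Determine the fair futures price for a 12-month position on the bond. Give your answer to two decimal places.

PV(coupons) I = 2.23·e^(−0.0966·1/12) + 2.23·e^(−0.0966·3/12) + 2.23·e^(−0.0966·6/12) + 2.23·e^(−0.0966·11/12)
I = 2.2121 + 2.1768 + 2.1249 + 2.0410 = 8.5548
F = (S − I)·e^(rT) = (90.07 − 8.5548) · e^(0.0966·12/12)
= 81.5152 · e^0.096600 = 81.5152 × 1.101420 = $89.78

$89.78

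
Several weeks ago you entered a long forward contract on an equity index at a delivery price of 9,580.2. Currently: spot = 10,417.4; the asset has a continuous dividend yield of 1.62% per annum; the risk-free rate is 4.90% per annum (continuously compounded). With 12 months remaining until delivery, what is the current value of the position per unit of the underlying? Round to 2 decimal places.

1127.91

Current fair forward for the remaining 12 months: F = S·e^((r − q)·T), (r − q) = 0.0490 − 0.0162 = 0.0328
F = 10417.4 · e^(0.0328 × 12/12) = 10417.4 × 1.03334385 = 10764.7562
Value of long forward = (F − K)·e^(−rT) = (10764.7562 − 9580.2) · e^(−0.0490·12/12)
= 1184.5562 × 0.95218113 = 1127.91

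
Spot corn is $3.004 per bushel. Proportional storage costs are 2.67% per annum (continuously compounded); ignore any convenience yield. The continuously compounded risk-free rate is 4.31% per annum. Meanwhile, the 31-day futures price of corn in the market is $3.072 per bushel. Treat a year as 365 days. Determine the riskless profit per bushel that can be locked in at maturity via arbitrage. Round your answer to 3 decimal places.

$0.050 per bushel

Fair futures: F* = S·e^(carry·T), with carry = (r + u) = 0.0431 + 0.0267 = 0.0698
F* = 3.004 · e^(0.0698 × 31/365) = 3.004 · e^0.005928 = 3.004 × 1.005946 = $3.0219
Market $3.072 > fair $3.0219: forward overpriced → cash-and-carry (buy spot, short the forward).
At maturity, profit = |F_mkt − F*| = |3.072 − 3.0219| = $0.050 per bushel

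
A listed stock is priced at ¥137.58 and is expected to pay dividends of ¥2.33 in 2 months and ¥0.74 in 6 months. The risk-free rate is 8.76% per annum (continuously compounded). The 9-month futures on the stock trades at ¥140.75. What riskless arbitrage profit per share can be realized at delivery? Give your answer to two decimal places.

PV(dividends) I = 2.33·e^(−0.0876·2/12) + 0.74·e^(−0.0876·6/12) = 3.0045
Fair futures F* = (S − I)·e^(rT) = (137.58 − 3.0045)·e^0.065700 = 134.5755 × 1.067906 = 143.7140
Market ¥140.75 < fair 143.7140: forward underpriced → reverse cash-and-carry (short the stock, invest proceeds at r, pay the dividends, go long the forward).
Profit at T = |F_mkt − F*| = |140.75 − 143.7140| = ¥2.96 per share

¥2.96 per share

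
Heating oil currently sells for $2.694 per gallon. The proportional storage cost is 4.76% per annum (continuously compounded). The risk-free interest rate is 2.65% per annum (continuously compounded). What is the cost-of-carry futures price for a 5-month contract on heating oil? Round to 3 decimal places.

$2.778 per gallon

Net carry = r + u − y = 0.0265 + 0.0476 − 0.0000 = 0.0741
F = S·e^((r+u−y)T) = 2.694 · e^(0.0741 × 5/12) = 2.694 · e^0.030875
= 2.694 × 1.031357 = $2.778 per gallon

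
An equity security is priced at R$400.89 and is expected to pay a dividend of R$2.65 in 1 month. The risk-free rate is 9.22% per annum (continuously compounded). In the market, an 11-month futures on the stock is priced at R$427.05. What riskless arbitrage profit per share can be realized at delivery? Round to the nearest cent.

PV(dividends) I = 2.65·e^(−0.0922·1/12) = 2.6297
Fair futures F* = (S − I)·e^(rT) = (400.89 − 2.6297)·e^0.084517 = 398.2603 × 1.088191 = 433.3833
Market R$427.05 < fair 433.3833: forward underpriced → reverse cash-and-carry (short the stock, invest proceeds at r, pay the dividends, go long the forward).
Profit at T = |F_mkt − F*| = |427.05 − 433.3833| = R$6.33 per share

R$6.33 per share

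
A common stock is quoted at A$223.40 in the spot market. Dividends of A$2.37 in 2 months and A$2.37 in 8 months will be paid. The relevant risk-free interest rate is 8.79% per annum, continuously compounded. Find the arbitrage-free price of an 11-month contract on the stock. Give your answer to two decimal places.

PV(dividends) I = 2.37·e^(−0.0879·2/12) + 2.37·e^(−0.0879·8/12)
I = 2.3355 + 2.2351 = 4.5706
F = (S − I)·e^(rT) = (223.40 − 4.5706) · e^(0.0879·11/12)
= 218.8294 · e^0.080575 = 218.8294 × 1.083910 = A$237.19

A$237.19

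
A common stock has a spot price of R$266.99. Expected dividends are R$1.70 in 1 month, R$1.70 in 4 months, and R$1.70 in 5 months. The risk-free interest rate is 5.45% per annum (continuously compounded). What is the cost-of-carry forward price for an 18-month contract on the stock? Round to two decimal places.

PV(dividends) I = 1.70·e^(−0.0545·1/12) + 1.70·e^(−0.0545·4/12) + 1.70·e^(−0.0545·5/12)
I = 1.6923 + 1.6694 + 1.6618 = 5.0235
F = (S − I)·e^(rT) = (266.99 − 5.0235) · e^(0.0545·18/12)
= 261.9665 · e^0.081750 = 261.9665 × 1.085184 = R$284.28

R$284.28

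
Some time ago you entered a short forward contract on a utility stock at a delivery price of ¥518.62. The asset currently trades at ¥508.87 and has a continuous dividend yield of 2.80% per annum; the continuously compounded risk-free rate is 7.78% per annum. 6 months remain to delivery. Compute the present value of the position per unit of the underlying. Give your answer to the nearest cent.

-¥2.96

Current fair forward for the remaining 6 months: F = S·e^((r − q)·T), (r − q) = 0.0778 − 0.0280 = 0.0498
F = 508.87 · e^(0.0498 × 6/12) = 508.87 × 1.025213 = 521.7001
Value of long forward = (F − K)·e^(−rT) = (521.7001 − 518.62) · e^(−0.0778·6/12)
= 3.0801 × 0.961847 = 2.96
Short position value = −(long value) = -¥2.96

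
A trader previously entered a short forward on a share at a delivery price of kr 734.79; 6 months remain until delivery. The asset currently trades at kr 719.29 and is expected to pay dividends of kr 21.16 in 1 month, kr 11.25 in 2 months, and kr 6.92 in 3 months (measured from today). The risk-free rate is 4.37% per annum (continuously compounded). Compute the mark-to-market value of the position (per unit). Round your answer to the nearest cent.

kr 38.72

PV(remaining dividends) I = 21.16·e^(−0.0437·1/12) + 11.25·e^(−0.0437·2/12) + 6.92·e^(−0.0437·3/12) = 39.0963
Current forward F = (S − I)·e^(rT) = (719.29 − 39.0963)·e^(0.0437·6/12) = 680.1937 × 1.022090 = 695.2192
Value (long) = (F − K)·e^(−rT) = (695.2192 − 734.79) × 0.978387 = -38.7156
Short position value = −(long value) = kr 38.72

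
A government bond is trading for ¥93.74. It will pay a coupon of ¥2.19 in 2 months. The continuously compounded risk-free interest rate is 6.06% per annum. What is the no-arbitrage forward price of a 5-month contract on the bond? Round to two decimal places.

PV(coupons) I = 2.19·e^(−0.0606·2/12)
I = 2.1680
F = (S − I)·e^(rT) = (93.74 − 2.1680) · e^(0.0606·5/12)
= 91.5720 · e^0.025250 = 91.5720 × 1.025571 = ¥93.91

¥93.91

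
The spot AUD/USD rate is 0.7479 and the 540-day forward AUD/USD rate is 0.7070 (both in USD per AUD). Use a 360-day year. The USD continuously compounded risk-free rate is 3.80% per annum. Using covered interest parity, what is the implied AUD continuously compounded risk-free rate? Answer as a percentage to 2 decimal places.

F = S·e^((r_USD − r_AUD)T) ⇒ r_AUD = r_USD − ln(F/S)/T
ln(0.7070/0.7479) = -0.056239; /(540/360) = -0.037493
r_AUD = 0.0380 + 0.037493 = 0.075493
r_AUD = 7.55%

7.55%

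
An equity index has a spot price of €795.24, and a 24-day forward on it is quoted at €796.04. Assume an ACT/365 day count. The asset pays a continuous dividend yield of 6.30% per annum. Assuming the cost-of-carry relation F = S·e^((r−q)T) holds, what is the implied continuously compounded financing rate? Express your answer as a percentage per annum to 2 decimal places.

From F = S·e^((r−q)T): (r − q) = ln(F/S)/T
ln(796.04/795.24) = ln(1.001006) = 0.001005
(r − q) = 0.001005 / (24/365) = 0.015284
r = ln(F/S)/T + q = 0.015284 + 0.0630 = 0.078284
r = 7.83%

7.83%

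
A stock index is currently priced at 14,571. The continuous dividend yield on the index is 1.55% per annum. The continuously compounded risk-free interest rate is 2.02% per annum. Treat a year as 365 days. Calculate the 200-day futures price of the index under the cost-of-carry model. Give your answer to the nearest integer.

14,609

F = S·e^((r − q)T) = 14571 · e^((0.0202 − 0.0155) × 200/365)
= 14571 · e^0.002575 = 14571 × 1.002578
F = 14,609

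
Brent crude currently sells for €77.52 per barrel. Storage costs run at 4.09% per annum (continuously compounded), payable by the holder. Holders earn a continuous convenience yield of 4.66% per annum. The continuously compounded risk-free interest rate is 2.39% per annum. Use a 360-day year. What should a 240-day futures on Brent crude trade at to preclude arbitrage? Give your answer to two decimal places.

Net carry = r + u − y = 0.0239 + 0.0409 − 0.0466 = 0.0182
F = S·e^((r+u−y)T) = 77.52 · e^(0.0182 × 240/360) = 77.52 · e^0.012133
= 77.52 × 1.012207 = €78.47 per barrel

€78.47 per barrel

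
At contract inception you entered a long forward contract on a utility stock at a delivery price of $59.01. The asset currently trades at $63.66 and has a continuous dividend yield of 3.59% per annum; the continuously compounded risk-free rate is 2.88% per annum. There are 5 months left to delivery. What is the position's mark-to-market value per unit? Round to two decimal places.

Current fair forward for the remaining 5 months: F = S·e^((r − q)·T), (r − q) = 0.0288 − 0.0359 = -0.0071
F = 63.66 · e^(-0.0071 × 5/12) = 63.66 × 0.997046 = 63.4719
Value of long forward = (F − K)·e^(−rT) = (63.4719 − 59.01) · e^(−0.0288·5/12)
= 4.4619 × 0.988072 = 4.41

$4.41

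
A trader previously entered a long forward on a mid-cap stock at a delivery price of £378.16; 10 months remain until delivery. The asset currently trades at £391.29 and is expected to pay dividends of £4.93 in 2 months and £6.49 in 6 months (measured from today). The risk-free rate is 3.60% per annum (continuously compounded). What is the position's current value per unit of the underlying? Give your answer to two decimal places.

PV(remaining dividends) I = 4.93·e^(−0.0360·2/12) + 6.49·e^(−0.0360·6/12) = 11.2747
Current forward F = (S − I)·e^(rT) = (391.29 − 11.2747)·e^(0.0360·10/12) = 380.0153 × 1.030455 = 391.5887
Value (long) = (F − K)·e^(−rT) = (391.5887 − 378.16) × 0.970446 = 13.0318
Value = £13.03

£13.03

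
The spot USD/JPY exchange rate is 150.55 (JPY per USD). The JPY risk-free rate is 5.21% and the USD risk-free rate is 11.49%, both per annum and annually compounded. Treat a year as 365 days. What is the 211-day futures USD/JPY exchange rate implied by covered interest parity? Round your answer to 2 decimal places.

145.59

By covered interest parity, F = S · (1+r_JPY)^T / (1+r_USD)^T
= 150.55 × 1.029795 / 1.064894 = 150.55 × 0.967040
F = 145.59 JPY per USD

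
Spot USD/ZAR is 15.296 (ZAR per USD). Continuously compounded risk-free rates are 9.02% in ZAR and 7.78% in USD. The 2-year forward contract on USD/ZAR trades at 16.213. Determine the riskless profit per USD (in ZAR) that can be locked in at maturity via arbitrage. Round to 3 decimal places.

Fair forward: F* = S·e^(carry·T), with carry = (r_ZAR − r_USD) = 0.0902 − 0.0778 = 0.0124
F* = 15.296 · e^(0.0124 × 2) = 15.296 · e^0.024800 = 15.296 × 1.025110 = 15.6801
Market 16.213 > fair 15.6801: forward overpriced → cash-and-carry (buy spot, short the forward).
At maturity, profit = |F_mkt − F*| = |16.213 − 15.6801| = 0.533 per USD (in ZAR)

0.533 per USD (in ZAR)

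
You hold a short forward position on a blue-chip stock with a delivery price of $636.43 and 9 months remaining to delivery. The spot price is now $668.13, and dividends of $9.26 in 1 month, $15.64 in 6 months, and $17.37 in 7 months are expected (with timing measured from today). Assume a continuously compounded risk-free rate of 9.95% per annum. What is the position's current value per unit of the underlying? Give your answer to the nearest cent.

-$37.01

PV(remaining dividends) I = 9.26·e^(−0.0995·1/12) + 15.64·e^(−0.0995·6/12) + 17.37·e^(−0.0995·7/12) = 40.4550
Current forward F = (S − I)·e^(rT) = (668.13 − 40.4550)·e^(0.0995·9/12) = 627.6750 × 1.077480 = 676.3073
Value (long) = (F − K)·e^(−rT) = (676.3073 − 636.43) × 0.928091 = 37.0098
Short position value = −(long value) = -$37.01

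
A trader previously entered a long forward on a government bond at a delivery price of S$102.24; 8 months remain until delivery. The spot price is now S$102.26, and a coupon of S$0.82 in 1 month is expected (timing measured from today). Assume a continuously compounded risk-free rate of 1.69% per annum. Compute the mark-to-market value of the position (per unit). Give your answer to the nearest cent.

S$0.35

PV(remaining coupons) I = 0.82·e^(−0.0169·1/12) = 0.8188
Current forward F = (S − I)·e^(rT) = (102.26 − 0.8188)·e^(0.0169·8/12) = 101.4412 × 1.011330 = 102.5905
Value (long) = (F − K)·e^(−rT) = (102.5905 − 102.24) × 0.988797 = 0.3466
Value = S$0.35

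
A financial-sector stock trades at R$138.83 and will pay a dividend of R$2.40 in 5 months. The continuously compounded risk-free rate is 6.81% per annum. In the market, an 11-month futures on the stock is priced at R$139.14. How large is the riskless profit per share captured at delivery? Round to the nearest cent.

R$6.15 per share

PV(dividends) I = 2.40·e^(−0.0681·5/12) = 2.3329
Fair futures F* = (S − I)·e^(rT) = (138.83 − 2.3329)·e^0.062425 = 136.4971 × 1.064415 = 145.2896
Market R$139.14 < fair 145.2896: forward underpriced → reverse cash-and-carry (short the stock, invest proceeds at r, pay the dividends, go long the forward).
Profit at T = |F_mkt − F*| = |139.14 − 145.2896| = R$6.15 per share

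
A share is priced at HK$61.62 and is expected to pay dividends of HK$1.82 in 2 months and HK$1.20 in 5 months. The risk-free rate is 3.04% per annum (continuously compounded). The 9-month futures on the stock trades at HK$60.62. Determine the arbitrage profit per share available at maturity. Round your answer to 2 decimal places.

HK$0.64 per share

PV(dividends) I = 1.82·e^(−0.0304·2/12) + 1.20·e^(−0.0304·5/12) = 2.9957
Fair futures F* = (S − I)·e^(rT) = (61.62 − 2.9957)·e^0.022800 = 58.6243 × 1.023062 = 59.9763
Market HK$60.62 > fair 59.9763: forward overpriced → cash-and-carry (borrow at r, buy the stock and collect the dividends, short the forward).
Profit at T = |F_mkt − F*| = |60.62 − 59.9763| = HK$0.64 per share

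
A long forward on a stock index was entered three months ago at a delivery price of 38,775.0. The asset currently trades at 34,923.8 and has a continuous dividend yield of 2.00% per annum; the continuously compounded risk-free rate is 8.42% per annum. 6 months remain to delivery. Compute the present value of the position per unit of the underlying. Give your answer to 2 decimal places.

-2600.16

Current fair forward for the remaining 6 months: F = S·e^((r − q)·T), (r − q) = 0.0842 − 0.0200 = 0.0642
F = 34923.8 · e^(0.0642 × 6/12) = 34923.8 × 1.03262076 = 36063.0409
Value of long forward = (F − K)·e^(−rT) = (36063.0409 − 38775.0) · e^(−0.0842·6/12)
= -2711.9591 × 0.95877390 = -2600.16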